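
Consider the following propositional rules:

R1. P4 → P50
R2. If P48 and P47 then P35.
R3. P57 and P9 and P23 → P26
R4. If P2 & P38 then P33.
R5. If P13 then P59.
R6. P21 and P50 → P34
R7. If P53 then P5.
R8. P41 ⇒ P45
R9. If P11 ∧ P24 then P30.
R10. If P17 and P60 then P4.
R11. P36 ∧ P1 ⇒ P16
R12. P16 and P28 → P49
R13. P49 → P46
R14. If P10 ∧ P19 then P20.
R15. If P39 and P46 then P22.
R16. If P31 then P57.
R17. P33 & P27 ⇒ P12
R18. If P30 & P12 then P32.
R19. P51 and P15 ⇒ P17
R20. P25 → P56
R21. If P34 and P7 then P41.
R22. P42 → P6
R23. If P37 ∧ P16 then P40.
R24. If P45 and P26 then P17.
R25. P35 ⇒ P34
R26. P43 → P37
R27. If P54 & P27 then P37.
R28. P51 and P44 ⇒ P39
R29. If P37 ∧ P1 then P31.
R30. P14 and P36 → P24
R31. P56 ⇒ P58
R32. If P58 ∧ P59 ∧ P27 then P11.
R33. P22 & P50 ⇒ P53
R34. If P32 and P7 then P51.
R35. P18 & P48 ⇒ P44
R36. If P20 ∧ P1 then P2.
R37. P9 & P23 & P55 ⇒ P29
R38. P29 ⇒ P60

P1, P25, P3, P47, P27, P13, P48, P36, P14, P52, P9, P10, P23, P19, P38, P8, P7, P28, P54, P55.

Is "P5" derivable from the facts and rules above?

Forward chaining from the given facts derives: P35, P59, P16, P49, P46, P20, P56, P34, P37, P31, P24, P58, P11, P2, P29, P60, P33, P30, P57, P12, P32, P41, P40, P51, P26, P45, P17, P4, P50.
The only rule concluding P5 is R7, which needs P53; that is never established.

No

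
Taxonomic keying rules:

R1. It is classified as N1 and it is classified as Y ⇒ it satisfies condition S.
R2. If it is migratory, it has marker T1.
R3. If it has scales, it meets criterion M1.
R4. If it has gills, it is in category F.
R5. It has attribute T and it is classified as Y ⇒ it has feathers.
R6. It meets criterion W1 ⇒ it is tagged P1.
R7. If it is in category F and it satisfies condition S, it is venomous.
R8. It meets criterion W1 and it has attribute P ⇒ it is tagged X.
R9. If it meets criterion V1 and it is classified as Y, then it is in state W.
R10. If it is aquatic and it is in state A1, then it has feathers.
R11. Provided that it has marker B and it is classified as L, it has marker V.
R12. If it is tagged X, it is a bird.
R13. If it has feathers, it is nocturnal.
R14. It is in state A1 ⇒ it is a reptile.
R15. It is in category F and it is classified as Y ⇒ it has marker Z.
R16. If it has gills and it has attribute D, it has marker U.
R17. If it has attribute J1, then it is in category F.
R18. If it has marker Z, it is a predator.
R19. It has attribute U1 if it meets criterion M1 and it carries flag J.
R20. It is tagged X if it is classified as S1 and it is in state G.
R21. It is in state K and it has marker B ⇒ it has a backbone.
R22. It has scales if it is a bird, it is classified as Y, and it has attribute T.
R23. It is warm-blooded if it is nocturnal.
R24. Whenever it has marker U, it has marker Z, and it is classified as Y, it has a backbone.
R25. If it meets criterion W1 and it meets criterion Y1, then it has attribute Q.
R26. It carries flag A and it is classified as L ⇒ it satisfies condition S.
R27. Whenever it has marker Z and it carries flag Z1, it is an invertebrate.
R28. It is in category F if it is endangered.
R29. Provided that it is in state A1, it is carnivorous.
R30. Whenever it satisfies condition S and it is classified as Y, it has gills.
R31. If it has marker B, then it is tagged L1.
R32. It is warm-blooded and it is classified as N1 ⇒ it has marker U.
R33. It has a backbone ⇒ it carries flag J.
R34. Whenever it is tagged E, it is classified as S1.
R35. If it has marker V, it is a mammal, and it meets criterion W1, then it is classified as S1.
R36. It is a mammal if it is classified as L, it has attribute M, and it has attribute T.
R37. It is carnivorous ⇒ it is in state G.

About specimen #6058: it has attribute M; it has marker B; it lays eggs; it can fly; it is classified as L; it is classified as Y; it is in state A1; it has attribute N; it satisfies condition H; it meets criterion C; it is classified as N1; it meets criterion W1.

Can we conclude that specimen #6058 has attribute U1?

Forward chaining from the given facts derives: satisfies condition S, is tagged P1, has marker V, is a reptile, is carnivorous, has gills, is tagged L1, is in state G, is in category F, is venomous, has marker Z, is a predator.
The only rule concluding "it has attribute U1" is R19, which needs "it meets criterion M1"; that is never established.

No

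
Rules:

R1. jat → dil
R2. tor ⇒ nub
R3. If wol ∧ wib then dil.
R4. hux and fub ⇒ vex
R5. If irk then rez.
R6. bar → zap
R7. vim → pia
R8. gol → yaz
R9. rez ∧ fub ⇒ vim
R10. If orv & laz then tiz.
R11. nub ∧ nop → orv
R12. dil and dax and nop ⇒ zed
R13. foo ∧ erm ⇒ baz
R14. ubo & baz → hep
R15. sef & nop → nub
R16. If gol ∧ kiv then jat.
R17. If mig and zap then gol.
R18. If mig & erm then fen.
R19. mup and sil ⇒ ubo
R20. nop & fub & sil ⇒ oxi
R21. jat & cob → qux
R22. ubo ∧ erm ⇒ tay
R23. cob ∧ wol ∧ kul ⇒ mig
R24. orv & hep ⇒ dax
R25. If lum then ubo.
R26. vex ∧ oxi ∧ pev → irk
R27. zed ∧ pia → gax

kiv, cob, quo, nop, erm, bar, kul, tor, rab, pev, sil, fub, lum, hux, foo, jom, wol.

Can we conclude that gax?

Yes

nub  (by R2: tor)
vex  (by R4: hux, fub)
zap  (by R6: bar)
orv  (by R11: nub, nop)
baz  (by R13: foo, erm)
oxi  (by R20: nop, fub, sil)
mig  (by R23: cob, wol, kul)
ubo  (by R25: lum)
irk  (by R26: vex, oxi, pev)
rez  (by R5: irk)
vim  (by R9: rez, fub)
hep  (by R14: ubo, baz)
gol  (by R17: mig, zap)
dax  (by R24: orv, hep)
pia  (by R7: vim)
jat  (by R16: gol, kiv)
dil  (by R1: jat)
zed  (by R12: dil, dax, nop)
gax  (by R27: zed, pia)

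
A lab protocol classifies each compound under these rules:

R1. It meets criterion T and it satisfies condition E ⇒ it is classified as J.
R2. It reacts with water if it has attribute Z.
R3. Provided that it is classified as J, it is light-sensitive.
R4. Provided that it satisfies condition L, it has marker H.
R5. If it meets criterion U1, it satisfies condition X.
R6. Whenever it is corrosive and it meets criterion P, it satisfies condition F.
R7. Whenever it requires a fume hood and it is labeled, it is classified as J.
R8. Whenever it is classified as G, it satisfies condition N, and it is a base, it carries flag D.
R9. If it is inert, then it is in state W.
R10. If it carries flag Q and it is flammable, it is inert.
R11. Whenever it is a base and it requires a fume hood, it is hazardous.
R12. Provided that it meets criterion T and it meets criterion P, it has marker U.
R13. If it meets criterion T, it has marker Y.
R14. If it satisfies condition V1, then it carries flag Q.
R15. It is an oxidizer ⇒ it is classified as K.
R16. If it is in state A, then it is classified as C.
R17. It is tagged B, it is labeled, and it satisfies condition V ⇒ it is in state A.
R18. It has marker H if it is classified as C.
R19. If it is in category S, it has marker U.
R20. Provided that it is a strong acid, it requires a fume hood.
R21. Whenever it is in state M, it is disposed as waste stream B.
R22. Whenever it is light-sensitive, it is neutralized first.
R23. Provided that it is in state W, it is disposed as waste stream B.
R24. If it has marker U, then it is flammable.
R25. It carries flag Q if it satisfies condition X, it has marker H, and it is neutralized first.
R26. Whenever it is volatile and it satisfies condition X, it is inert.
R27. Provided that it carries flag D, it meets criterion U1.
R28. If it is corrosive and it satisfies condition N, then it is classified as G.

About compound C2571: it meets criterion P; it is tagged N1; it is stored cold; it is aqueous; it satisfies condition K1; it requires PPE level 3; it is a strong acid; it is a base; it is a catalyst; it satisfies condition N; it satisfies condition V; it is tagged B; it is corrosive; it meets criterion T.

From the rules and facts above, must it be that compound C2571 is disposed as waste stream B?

Forward chaining from the given facts derives: satisfies condition F, has marker U, has marker Y, requires a fume hood, is flammable, is classified as G, carries flag D, is hazardous, meets criterion U1, satisfies condition X.
Rules concluding "it is disposed as waste stream B": R21 needs "it is in state M"; R23 needs "it is in state W" — none of these are established.

No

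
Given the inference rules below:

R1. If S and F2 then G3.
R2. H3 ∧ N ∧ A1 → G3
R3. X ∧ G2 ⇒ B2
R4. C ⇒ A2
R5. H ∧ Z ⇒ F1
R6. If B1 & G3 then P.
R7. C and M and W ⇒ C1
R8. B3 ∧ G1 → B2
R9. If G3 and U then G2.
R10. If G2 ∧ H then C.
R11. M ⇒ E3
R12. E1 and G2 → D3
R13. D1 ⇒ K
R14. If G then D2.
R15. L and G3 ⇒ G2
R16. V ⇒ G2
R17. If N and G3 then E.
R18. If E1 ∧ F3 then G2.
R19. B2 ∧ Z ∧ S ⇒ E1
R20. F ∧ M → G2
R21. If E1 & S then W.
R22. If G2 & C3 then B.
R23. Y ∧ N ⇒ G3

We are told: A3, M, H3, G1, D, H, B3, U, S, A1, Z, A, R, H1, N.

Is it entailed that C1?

Yes

G3  (by R2: H3, N, A1)
B2  (by R8: B3, G1)
G2  (by R9: G3, U)
C  (by R10: G2, H)
E1  (by R19: B2, Z, S)
W  (by R21: E1, S)
C1  (by R7: C, M, W)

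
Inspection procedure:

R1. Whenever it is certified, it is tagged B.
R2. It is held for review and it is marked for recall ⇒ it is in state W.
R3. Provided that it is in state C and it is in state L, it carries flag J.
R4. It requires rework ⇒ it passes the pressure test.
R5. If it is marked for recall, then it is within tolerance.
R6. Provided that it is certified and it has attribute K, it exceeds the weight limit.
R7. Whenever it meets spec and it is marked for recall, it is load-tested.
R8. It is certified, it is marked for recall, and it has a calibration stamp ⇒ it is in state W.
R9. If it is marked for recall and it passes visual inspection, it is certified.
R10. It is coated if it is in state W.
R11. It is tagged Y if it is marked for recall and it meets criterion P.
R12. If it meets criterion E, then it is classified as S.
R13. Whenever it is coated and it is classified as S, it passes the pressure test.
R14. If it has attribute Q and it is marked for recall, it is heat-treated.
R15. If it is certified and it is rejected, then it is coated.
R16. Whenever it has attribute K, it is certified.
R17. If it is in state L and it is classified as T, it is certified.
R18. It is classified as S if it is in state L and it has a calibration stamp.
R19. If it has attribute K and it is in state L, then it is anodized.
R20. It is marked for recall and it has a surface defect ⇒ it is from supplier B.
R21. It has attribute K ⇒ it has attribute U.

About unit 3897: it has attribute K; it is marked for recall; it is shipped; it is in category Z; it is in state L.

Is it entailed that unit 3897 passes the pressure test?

No

Forward chaining from the given facts derives: is within tolerance, is certified, is anodized, has attribute U, is tagged B, exceeds the weight limit.
Rules concluding "it passes the pressure test": R4 needs "it requires rework"; R13 needs "it is coated" — none of these are established.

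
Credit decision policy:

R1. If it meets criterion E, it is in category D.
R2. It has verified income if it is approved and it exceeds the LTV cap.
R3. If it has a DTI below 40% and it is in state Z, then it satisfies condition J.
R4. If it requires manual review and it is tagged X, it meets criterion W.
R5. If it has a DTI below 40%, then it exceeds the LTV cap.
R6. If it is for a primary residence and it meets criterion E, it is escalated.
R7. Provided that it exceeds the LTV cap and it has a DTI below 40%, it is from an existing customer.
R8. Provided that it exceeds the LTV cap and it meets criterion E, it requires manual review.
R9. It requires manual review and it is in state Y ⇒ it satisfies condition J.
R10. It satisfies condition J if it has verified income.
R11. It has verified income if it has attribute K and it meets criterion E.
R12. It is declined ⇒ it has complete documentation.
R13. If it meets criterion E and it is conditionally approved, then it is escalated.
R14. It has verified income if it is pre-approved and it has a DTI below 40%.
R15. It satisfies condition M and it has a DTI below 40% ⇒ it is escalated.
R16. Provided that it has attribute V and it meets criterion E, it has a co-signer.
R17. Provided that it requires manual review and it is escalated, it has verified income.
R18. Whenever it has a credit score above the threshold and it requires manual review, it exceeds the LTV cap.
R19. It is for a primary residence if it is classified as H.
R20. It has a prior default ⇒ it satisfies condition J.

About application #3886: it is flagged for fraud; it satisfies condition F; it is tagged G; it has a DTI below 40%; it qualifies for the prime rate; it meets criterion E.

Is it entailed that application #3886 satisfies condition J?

No

Forward chaining from the given facts derives: is in category D, exceeds the LTV cap, is from an existing customer, requires manual review.
Rules concluding "it satisfies condition J": R3 needs "it is in state Z"; R9 needs "it is in state Y"; R10 needs "it has verified income"; R20 needs "it has a prior default" — none of these are established.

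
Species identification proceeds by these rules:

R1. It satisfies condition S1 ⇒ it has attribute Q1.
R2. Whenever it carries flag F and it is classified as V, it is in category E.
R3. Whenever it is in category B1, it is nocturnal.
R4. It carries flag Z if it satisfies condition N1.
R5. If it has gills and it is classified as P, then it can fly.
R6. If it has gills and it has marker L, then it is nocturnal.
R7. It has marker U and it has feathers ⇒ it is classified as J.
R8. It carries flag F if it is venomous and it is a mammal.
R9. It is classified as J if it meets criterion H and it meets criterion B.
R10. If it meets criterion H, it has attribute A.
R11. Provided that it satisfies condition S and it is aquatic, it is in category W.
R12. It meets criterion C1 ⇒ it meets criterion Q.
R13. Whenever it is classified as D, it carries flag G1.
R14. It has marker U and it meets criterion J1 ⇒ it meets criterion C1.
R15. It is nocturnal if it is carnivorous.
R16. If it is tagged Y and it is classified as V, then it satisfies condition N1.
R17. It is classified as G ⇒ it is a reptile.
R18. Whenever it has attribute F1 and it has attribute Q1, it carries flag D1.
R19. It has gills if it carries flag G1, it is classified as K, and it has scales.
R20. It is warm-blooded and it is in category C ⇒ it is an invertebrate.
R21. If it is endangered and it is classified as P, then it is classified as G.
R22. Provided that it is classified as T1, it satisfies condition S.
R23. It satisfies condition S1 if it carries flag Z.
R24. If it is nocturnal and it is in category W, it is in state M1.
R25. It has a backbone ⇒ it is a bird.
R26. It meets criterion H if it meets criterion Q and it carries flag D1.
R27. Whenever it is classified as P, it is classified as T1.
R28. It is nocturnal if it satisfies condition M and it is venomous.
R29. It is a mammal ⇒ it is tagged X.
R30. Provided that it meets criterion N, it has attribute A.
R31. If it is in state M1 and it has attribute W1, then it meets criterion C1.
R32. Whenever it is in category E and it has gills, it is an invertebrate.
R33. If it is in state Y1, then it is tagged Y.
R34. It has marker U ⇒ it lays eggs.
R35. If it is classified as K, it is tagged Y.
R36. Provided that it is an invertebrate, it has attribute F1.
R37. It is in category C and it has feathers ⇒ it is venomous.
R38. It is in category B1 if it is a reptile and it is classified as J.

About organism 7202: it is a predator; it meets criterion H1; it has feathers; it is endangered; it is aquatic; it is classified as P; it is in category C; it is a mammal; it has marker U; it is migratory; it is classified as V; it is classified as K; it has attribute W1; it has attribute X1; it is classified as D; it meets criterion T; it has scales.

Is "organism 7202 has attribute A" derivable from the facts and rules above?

By R7 (it has marker U, it has feathers): it is classified as J.
By R13 (it is classified as D): it carries flag G1.
By R19 (it carries flag G1, it is classified as K, it has scales): it has gills.
By R21 (it is endangered, it is classified as P): it is classified as G.
By R27 (it is classified as P): it is classified as T1.
By R35 (it is classified as K): it is tagged Y.
By R37 (it is in category C, it has feathers): it is venomous.
By R8 (it is venomous, it is a mammal): it carries flag F.
By R16 (it is tagged Y, it is classified as V): it satisfies condition N1.
By R17 (it is classified as G): it is a reptile.
By R22 (it is classified as T1): it satisfies condition S.
By R38 (it is a reptile, it is classified as J): it is in category B1.
By R2 (it carries flag F, it is classified as V): it is in category E.
By R3 (it is in category B1): it is nocturnal.
By R4 (it satisfies condition N1): it carries flag Z.
By R11 (it satisfies condition S, it is aquatic): it is in category W.
By R23 (it carries flag Z): it satisfies condition S1.
By R24 (it is nocturnal, it is in category W): it is in state M1.
By R31 (it is in state M1, it has attribute W1): it meets criterion C1.
By R32 (it is in category E, it has gills): it is an invertebrate.
By R36 (it is an invertebrate): it has attribute F1.
By R1 (it satisfies condition S1): it has attribute Q1.
By R12 (it meets criterion C1): it meets criterion Q.
By R18 (it has attribute F1, it has attribute Q1): it carries flag D1.
By R26 (it meets criterion Q, it carries flag D1): it meets criterion H.
By R10 (it meets criterion H): it has attribute A.

Yes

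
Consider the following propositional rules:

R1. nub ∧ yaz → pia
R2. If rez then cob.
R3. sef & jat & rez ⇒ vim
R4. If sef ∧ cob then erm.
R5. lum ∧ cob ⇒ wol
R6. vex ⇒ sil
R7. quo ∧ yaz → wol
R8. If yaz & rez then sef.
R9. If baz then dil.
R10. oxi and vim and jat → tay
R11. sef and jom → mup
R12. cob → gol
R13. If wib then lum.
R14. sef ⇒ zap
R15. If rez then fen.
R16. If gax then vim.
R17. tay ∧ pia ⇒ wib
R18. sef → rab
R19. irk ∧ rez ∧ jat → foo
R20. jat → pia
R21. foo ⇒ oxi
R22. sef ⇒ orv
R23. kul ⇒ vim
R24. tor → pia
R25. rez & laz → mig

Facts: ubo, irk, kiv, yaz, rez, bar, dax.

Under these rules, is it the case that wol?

No

Forward chaining from the given facts derives: cob, sef, gol, zap, fen, rab, orv, erm.
Rules concluding wol: R5 needs lum; R7 needs quo — none of these are established.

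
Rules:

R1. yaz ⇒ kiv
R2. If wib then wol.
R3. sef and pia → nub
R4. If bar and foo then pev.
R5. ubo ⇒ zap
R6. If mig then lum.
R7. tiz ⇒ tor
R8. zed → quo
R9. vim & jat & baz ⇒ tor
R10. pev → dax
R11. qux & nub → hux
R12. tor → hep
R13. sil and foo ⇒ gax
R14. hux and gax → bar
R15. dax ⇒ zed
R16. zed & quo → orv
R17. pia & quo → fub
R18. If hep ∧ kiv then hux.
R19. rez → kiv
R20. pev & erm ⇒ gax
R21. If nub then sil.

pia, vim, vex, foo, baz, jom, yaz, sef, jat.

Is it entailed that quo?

kiv  (by R1: yaz)
nub  (by R3: sef, pia)
tor  (by R9: vim, jat, baz)
hep  (by R12: tor)
hux  (by R18: hep, kiv)
sil  (by R21: nub)
gax  (by R13: sil, foo)
bar  (by R14: hux, gax)
pev  (by R4: bar, foo)
dax  (by R10: pev)
zed  (by R15: dax)
quo  (by R8: zed)

Yes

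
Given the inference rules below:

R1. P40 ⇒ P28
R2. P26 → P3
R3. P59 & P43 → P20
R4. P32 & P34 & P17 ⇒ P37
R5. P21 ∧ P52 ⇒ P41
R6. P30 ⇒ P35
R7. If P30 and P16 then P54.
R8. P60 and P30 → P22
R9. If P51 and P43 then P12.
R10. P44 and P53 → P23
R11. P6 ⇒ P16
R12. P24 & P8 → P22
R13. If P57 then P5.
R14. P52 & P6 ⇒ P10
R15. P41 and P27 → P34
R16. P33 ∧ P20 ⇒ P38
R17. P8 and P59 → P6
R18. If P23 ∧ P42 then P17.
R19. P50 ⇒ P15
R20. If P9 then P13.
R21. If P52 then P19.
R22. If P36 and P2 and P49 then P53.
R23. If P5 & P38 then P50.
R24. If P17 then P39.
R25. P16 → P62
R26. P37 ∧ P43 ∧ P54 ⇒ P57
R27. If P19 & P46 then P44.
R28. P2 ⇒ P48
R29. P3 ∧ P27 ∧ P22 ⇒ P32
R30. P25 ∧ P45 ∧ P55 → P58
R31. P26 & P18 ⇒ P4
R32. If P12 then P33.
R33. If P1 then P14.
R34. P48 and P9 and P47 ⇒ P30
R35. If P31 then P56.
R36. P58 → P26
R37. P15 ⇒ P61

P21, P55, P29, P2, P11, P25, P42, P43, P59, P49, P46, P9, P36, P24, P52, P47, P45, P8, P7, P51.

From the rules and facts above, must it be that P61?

No

Forward chaining from the given facts derives: P20, P41, P12, P22, P6, P13, P19, P53, P44, P48, P58, P33, P30, P26, P3, P35, P23, P16, P10, P38, P17, P39, P62, P54.
The only rule concluding P61 is R37, which needs P15; that is never established.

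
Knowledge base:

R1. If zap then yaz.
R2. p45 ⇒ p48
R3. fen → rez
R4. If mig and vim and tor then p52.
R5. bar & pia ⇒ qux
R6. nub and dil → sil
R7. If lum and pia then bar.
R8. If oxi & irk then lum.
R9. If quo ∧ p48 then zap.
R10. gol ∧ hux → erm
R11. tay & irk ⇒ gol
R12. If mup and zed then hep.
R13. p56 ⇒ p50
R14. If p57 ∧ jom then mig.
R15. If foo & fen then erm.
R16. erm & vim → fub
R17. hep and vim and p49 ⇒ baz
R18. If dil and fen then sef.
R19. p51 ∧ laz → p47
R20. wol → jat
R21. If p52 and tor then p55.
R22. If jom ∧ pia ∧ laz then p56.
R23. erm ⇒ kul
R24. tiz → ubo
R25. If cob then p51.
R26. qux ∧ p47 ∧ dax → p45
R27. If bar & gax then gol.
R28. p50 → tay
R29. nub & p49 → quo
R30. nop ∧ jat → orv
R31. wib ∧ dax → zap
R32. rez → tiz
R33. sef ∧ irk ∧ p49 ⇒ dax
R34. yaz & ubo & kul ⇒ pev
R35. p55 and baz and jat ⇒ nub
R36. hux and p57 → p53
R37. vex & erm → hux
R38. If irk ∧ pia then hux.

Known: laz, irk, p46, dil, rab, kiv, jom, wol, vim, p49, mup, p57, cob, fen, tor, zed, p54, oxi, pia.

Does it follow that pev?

Yes

rez  (by R3: fen)
lum  (by R8: oxi, irk)
hep  (by R12: mup, zed)
mig  (by R14: p57, jom)
baz  (by R17: hep, vim, p49)
sef  (by R18: dil, fen)
jat  (by R20: wol)
p56  (by R22: jom, pia, laz)
p51  (by R25: cob)
tiz  (by R32: rez)
dax  (by R33: sef, irk, p49)
hux  (by R38: irk, pia)
p52  (by R4: mig, vim, tor)
bar  (by R7: lum, pia)
p50  (by R13: p56)
p47  (by R19: p51, laz)
p55  (by R21: p52, tor)
ubo  (by R24: tiz)
tay  (by R28: p50)
nub  (by R35: p55, baz, jat)
qux  (by R5: bar, pia)
gol  (by R11: tay, irk)
p45  (by R26: qux, p47, dax)
quo  (by R29: nub, p49)
p48  (by R2: p45)
zap  (by R9: quo, p48)
erm  (by R10: gol, hux)
kul  (by R23: erm)
yaz  (by R1: zap)
pev  (by R34: yaz, ubo, kul)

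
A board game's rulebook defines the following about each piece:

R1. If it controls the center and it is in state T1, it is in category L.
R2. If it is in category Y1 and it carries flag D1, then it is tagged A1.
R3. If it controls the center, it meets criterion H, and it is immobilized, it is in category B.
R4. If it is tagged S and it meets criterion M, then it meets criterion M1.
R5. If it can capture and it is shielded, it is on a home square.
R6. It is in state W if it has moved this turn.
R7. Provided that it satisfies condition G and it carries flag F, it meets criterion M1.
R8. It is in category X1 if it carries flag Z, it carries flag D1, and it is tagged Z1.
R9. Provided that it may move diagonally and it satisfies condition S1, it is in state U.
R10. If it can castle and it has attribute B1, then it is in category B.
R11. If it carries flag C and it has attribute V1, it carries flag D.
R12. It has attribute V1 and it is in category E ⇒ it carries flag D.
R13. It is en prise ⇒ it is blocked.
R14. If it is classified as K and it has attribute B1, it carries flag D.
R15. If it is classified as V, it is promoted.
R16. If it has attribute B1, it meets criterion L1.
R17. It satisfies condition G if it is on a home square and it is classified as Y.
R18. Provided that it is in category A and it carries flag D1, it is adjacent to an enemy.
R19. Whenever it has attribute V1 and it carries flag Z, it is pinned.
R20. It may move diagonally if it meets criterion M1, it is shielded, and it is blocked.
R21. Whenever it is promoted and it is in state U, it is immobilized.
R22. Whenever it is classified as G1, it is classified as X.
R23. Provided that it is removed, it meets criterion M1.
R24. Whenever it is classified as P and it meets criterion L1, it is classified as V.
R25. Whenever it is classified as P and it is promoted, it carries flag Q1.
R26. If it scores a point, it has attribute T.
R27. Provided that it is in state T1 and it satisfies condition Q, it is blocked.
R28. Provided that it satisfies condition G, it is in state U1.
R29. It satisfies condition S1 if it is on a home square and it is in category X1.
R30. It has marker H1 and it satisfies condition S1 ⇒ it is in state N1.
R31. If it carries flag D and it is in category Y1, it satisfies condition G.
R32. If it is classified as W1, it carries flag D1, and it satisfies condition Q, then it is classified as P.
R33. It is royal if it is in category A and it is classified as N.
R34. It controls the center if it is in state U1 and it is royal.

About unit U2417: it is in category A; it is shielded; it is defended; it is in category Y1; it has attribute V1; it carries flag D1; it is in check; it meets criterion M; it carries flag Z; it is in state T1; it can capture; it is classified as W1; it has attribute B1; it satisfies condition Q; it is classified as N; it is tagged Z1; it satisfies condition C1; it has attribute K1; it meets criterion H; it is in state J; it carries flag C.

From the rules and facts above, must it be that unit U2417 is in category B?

Forward chaining from the given facts derives: is tagged A1, is on a home square, is in category X1, carries flag D, meets criterion L1, is adjacent to an enemy, is pinned, is blocked, satisfies condition S1, satisfies condition G, is classified as P, is royal, is classified as V, is in state U1, controls the center, is in category L, is promoted, carries flag Q1.
Rules concluding "it is in category B": R3 needs "it is immobilized"; R10 needs "it can castle" — none of these are established.

No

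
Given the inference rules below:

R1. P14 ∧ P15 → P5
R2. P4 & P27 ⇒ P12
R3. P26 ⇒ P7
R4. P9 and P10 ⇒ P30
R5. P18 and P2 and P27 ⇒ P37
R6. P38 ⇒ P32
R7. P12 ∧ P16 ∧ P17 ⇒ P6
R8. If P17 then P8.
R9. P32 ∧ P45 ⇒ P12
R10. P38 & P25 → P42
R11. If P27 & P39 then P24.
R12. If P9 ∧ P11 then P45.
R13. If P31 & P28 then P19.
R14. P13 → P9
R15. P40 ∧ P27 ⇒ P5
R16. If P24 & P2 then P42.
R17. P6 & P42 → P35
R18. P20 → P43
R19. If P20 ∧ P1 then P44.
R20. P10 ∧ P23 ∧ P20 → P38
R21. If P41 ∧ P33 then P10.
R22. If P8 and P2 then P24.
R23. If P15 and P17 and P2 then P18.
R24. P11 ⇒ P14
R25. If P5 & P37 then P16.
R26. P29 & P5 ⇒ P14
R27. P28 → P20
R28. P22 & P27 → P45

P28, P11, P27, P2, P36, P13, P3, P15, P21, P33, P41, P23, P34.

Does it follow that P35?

Forward chaining from the given facts derives: P9, P10, P14, P20, P5, P30, P45, P43, P38, P32, P12.
The only rule concluding P35 is R17, which needs P6; that is never established.

No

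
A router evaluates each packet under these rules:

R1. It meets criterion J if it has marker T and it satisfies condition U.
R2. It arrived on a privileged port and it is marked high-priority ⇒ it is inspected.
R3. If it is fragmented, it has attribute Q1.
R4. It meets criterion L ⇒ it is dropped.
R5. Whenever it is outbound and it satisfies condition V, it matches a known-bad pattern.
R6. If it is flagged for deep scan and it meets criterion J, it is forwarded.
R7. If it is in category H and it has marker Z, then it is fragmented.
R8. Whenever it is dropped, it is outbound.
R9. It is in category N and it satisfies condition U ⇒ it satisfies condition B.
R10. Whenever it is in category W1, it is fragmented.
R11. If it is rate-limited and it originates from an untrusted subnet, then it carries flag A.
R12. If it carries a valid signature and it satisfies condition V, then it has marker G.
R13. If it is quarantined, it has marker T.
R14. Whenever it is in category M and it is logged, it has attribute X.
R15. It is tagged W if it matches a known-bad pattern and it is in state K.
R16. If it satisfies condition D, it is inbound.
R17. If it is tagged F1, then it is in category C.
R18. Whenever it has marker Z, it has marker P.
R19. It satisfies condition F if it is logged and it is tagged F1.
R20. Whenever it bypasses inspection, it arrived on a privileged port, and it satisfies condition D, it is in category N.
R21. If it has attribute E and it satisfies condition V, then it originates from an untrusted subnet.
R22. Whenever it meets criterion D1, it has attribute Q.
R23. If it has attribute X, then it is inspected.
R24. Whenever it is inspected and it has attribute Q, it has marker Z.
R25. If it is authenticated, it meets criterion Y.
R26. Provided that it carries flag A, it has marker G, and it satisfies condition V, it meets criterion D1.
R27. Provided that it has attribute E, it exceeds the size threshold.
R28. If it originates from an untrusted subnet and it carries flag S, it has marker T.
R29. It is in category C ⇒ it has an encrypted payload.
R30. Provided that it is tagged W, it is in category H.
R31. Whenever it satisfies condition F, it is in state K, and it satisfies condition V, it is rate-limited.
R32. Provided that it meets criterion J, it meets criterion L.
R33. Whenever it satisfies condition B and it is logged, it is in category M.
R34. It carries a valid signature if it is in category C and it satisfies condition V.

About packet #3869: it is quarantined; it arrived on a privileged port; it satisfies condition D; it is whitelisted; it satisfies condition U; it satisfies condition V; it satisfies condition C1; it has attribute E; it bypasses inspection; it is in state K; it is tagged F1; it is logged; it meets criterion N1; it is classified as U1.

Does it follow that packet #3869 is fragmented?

Yes

By R13 (it is quarantined): it has marker T.
By R17 (it is tagged F1): it is in category C.
By R19 (it is logged, it is tagged F1): it satisfies condition F.
By R20 (it bypasses inspection, it arrived on a privileged port, it satisfies condition D): it is in category N.
By R21 (it has attribute E, it satisfies condition V): it originates from an untrusted subnet.
By R31 (it satisfies condition F, it is in state K, it satisfies condition V): it is rate-limited.
By R34 (it is in category C, it satisfies condition V): it carries a valid signature.
By R1 (it has marker T, it satisfies condition U): it meets criterion J.
By R9 (it is in category N, it satisfies condition U): it satisfies condition B.
By R11 (it is rate-limited, it originates from an untrusted subnet): it carries flag A.
By R12 (it carries a valid signature, it satisfies condition V): it has marker G.
By R26 (it carries flag A, it has marker G, it satisfies condition V): it meets criterion D1.
By R32 (it meets criterion J): it meets criterion L.
By R33 (it satisfies condition B, it is logged): it is in category M.
By R4 (it meets criterion L): it is dropped.
By R8 (it is dropped): it is outbound.
By R14 (it is in category M, it is logged): it has attribute X.
By R22 (it meets criterion D1): it has attribute Q.
By R23 (it has attribute X): it is inspected.
By R24 (it is inspected, it has attribute Q): it has marker Z.
By R5 (it is outbound, it satisfies condition V): it matches a known-bad pattern.
By R15 (it matches a known-bad pattern, it is in state K): it is tagged W.
By R30 (it is tagged W): it is in category H.
By R7 (it is in category H, it has marker Z): it is fragmented.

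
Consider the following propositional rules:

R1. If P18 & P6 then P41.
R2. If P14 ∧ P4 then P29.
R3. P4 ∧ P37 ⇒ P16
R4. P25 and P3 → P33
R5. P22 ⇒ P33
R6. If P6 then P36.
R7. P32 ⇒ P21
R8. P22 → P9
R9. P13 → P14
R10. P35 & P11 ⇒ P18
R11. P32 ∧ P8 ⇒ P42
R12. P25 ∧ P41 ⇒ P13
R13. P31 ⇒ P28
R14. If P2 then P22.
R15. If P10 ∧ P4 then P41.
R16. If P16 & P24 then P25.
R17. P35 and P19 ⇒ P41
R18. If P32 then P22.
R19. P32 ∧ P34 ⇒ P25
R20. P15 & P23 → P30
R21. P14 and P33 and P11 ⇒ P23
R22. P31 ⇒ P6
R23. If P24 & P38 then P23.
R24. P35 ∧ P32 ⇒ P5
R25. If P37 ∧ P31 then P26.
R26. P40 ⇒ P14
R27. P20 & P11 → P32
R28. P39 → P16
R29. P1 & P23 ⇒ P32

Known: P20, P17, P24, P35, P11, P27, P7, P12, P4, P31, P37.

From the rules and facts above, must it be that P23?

Yes

P16  (by R3: P4, P37)
P18  (by R10: P35, P11)
P25  (by R16: P16, P24)
P6  (by R22: P31)
P32  (by R27: P20, P11)
P41  (by R1: P18, P6)
P13  (by R12: P25, P41)
P22  (by R18: P32)
P33  (by R5: P22)
P14  (by R9: P13)
P23  (by R21: P14, P33, P11)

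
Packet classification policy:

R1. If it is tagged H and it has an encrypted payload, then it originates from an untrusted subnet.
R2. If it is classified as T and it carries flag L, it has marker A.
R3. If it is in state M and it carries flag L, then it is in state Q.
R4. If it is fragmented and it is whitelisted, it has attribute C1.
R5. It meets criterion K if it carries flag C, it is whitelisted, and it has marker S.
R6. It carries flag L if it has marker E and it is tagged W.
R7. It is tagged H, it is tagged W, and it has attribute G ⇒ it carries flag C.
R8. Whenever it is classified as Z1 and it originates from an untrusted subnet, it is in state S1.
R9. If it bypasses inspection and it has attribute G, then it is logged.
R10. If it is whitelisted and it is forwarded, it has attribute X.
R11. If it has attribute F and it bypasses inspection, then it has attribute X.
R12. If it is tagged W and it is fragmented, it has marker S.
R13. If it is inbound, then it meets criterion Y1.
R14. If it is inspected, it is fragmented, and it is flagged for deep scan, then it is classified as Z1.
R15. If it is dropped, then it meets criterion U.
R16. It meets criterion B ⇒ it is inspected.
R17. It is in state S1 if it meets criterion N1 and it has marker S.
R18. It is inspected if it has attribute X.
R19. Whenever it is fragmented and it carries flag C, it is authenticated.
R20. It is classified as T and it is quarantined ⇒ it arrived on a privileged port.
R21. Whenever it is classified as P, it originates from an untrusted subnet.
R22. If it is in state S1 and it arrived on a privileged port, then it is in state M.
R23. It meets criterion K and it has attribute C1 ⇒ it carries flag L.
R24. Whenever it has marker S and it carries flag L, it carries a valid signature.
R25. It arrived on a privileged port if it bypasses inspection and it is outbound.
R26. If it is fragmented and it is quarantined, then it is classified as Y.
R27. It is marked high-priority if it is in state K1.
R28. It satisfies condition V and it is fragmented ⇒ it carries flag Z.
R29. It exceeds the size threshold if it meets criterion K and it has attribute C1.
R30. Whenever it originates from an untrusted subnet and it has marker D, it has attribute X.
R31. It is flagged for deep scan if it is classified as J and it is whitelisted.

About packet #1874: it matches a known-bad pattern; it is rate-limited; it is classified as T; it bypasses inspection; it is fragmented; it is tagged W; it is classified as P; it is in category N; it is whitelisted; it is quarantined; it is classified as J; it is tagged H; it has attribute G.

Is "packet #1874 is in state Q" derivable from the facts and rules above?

Forward chaining from the given facts derives: has attribute C1, carries flag C, is logged, has marker S, is authenticated, arrived on a privileged port, originates from an untrusted subnet, is classified as Y, is flagged for deep scan, meets criterion K, carries flag L, carries a valid signature, exceeds the size threshold, has marker A.
The only rule concluding "it is in state Q" is R3, which needs "it is in state M"; that is never established.

No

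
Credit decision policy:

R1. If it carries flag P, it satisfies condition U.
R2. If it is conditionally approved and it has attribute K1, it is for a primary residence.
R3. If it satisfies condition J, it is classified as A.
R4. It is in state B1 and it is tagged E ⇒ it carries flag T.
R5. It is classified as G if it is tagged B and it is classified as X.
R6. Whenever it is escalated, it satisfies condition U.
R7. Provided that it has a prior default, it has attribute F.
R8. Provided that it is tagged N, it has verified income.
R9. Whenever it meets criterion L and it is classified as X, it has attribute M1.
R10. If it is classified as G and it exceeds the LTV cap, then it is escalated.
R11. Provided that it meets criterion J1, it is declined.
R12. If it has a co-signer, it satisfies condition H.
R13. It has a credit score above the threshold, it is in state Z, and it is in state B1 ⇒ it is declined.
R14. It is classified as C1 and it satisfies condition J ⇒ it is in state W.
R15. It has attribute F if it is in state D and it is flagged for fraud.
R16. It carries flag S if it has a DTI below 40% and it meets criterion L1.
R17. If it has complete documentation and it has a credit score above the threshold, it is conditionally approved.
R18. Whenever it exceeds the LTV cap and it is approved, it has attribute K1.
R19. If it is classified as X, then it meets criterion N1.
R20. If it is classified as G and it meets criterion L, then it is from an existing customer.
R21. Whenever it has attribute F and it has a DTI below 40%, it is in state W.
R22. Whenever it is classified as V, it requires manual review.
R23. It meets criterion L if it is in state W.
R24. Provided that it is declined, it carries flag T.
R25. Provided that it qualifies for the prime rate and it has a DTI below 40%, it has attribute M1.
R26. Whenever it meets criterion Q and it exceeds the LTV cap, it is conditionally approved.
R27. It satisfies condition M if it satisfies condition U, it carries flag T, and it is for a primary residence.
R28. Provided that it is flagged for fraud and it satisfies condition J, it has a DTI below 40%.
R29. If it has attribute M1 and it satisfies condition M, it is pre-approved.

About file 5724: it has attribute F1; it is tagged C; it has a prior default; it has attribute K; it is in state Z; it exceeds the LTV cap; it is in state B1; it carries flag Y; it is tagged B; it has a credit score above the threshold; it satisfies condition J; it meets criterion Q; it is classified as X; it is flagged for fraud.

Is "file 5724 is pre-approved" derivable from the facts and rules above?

No

Forward chaining from the given facts derives: is classified as A, is classified as G, has attribute F, is escalated, is declined, meets criterion N1, carries flag T, is conditionally approved, has a DTI below 40%, satisfies condition U, is in state W, meets criterion L, has attribute M1, is from an existing customer.
The only rule concluding "it is pre-approved" is R29, which needs "it satisfies condition M"; that is never established.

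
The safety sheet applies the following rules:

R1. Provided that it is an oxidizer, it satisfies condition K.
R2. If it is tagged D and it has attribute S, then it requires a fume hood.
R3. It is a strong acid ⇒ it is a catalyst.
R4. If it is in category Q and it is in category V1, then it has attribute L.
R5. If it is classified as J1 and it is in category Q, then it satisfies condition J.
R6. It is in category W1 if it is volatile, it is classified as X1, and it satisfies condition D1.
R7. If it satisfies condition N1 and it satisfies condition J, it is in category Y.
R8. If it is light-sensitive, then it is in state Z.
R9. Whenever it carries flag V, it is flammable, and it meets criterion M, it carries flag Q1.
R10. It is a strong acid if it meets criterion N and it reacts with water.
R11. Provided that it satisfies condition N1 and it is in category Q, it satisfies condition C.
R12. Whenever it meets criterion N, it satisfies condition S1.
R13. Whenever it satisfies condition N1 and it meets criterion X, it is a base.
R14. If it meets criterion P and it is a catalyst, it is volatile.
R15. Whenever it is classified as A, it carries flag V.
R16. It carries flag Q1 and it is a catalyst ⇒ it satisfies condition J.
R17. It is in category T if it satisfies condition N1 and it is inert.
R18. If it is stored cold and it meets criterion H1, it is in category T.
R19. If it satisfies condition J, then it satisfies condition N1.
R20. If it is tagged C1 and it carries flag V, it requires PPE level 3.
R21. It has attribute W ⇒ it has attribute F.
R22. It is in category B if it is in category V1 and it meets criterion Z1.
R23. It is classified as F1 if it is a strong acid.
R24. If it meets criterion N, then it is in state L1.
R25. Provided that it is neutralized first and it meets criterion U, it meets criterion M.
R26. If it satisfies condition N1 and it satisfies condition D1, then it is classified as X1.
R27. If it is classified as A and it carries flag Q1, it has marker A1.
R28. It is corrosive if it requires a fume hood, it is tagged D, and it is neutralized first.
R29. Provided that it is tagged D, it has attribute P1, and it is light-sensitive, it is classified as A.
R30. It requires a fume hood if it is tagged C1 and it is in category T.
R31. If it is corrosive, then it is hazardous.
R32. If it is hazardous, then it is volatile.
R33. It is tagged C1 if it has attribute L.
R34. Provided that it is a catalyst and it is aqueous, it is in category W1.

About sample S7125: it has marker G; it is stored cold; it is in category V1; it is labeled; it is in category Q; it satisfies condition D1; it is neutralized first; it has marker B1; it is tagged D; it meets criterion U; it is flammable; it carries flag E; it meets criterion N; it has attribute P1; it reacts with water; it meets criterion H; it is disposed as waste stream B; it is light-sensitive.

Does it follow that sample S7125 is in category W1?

No

Forward chaining from the given facts derives: has attribute L, is in state Z, is a strong acid, satisfies condition S1, is classified as F1, is in state L1, meets criterion M, is classified as A, is tagged C1, is a catalyst, carries flag V, requires PPE level 3, carries flag Q1, satisfies condition J, satisfies condition N1, is classified as X1, has marker A1, is in category Y, satisfies condition C.
Rules concluding "it is in category W1": R6 needs "it is volatile"; R34 needs "it is aqueous" — none of these are established.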